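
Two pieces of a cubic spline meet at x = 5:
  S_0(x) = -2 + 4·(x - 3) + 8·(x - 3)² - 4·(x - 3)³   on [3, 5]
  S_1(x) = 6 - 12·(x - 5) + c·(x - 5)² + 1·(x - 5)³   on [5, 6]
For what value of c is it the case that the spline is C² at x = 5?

-16

S_0''(x) = 16 - 24·(x - 3), so S_0''(5) = -32. On the right, S_1''(5) = 2c, so c = -16.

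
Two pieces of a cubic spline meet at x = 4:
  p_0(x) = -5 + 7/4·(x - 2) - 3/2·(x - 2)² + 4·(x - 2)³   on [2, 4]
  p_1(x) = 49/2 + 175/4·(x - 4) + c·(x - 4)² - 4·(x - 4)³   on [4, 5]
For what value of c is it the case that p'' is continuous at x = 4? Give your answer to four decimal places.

p_0''(x) = -3 + 24·(x - 2), so p_0''(4) = 45. On the right, p_1''(4) = 2c, so c = 45/2.

22.5000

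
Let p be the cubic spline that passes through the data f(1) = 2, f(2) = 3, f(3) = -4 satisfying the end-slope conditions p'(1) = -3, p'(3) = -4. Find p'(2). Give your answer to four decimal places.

-2.7500

With m_i denoting the second derivative at x_i, h_i = 1, 1, and Δ_i = (y_(i+1) − y_i)/h_i = 1, -7:
  1·m_0 + 4·m_1 + 1·m_2 = 6(Δ_1 - Δ_0) = -48
Clamped end conditions give two more equations: 2h_0·m_0 + h_0·m_1 = 6(Δ_0 - p'(1)) = 24 and h_1·m_1 + 2h_1·m_2 = 6(p'(3) - Δ_1) = 18.
Hence m_0 = 47/2, m_1 = -23, m_2 = 41/2.
On [2, 3], p'(t) = b_1 + 2c_1·(t - 2) + 3d_1·(t - 2)² with b_1 = Δ_1 - h_1(2m_1 + m_2)/6 = -11/4, c_1 = m_1/2 = -23/2, d_1 = (m_2 - m_1)/(6h_1) = 29/4. So p'(2) = -11/4.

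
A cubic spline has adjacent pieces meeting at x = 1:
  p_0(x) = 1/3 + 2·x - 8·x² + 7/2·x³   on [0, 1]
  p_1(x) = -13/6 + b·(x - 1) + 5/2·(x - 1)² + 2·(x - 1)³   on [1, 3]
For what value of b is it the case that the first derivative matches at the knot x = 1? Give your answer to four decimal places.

p_0'(x) = 2 - 16·x + 21/2·x², so p_0'(1) = -7/2. On the right, p_1'(1) = b, so b = -7/2.

-3.5000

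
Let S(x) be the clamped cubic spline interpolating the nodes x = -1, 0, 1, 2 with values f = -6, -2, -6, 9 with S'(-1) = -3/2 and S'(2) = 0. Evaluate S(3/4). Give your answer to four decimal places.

-6.6828

Let M_i = S''(x_i). Step sizes h_i = 1, 1, 1; slopes of the chords Δ_i = (y_(i+1) - y_i)/h_i = 4, -4, 15.
  1·M_0 + 4·M_1 + 1·M_2 = 6(Δ_1 - Δ_0) = -48
  1·M_1 + 4·M_2 + 1·M_3 = 6(Δ_2 - Δ_1) = 114
Clamped end conditions give two more equations: 2h_0·M_0 + h_0·M_1 = 6(Δ_0 - S'(-1)) = 33 and h_2·M_2 + 2h_2·M_3 = 6(S'(2) - Δ_2) = -90.
Forward elimination and back-substitution give M_0 = 168/5, M_1 = -171/5, M_2 = 276/5, M_3 = -363/5.
On [0, 1], S(x) = -2 - 9/5·x - 171/10·x² + 149/10·x³.
With x = 3/4: S(3/4) = -4277/640.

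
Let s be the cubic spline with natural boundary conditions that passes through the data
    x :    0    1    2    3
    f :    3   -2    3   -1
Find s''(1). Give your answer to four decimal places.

With M_i denoting the second derivative at x_i, h_i = 1, 1, 1, and Δ_i = (y_(i+1) − y_i)/h_i = -5, 5, -4:
  1·M_0 + 4·M_1 + 1·M_2 = 6(Δ_1 - Δ_0) = 60
  1·M_1 + 4·M_2 + 1·M_3 = 6(Δ_2 - Δ_1) = -54
Natural end conditions: M_0 = M_3 = 0.
Forward elimination and back-substitution give M_0 = 0, M_1 = 98/5, M_2 = -92/5, M_3 = 0.

19.6000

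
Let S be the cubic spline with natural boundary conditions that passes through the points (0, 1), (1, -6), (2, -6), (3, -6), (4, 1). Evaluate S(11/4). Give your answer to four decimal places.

-6.4219

Write M_i for S''(x_i). With h_i = 1, 1, 1, 1 and divided differences Δ_i = -7, 0, 0, 7, the continuity of S' gives the tridiagonal system
  1·M_0 + 4·M_1 + 1·M_2 = 6(Δ_1 - Δ_0) = 42
  1·M_1 + 4·M_2 + 1·M_3 = 6(Δ_2 - Δ_1) = 0
  1·M_2 + 4·M_3 + 1·M_4 = 6(Δ_3 - Δ_2) = 42
Natural end conditions: M_0 = M_4 = 0.
Solving the tridiagonal system: M_0 = 0, M_1 = 12, M_2 = -6, M_3 = 12, M_4 = 0.
On [2, 3], S(x) = -6 + 0·(x - 2) - 3·(x - 2)² + 3·(x - 2)³.
With (x - 2) = 3/4: S(11/4) = -411/64.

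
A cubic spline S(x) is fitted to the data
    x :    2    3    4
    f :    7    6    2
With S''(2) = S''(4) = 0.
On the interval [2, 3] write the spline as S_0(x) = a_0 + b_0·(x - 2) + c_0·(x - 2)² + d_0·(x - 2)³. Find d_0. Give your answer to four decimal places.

-0.7500

Write M_i for S''(x_i). With h_i = 1, 1 and divided differences Δ_i = -1, -4, the continuity of S' gives the tridiagonal system
  1·M_0 + 4·M_1 + 1·M_2 = 6(Δ_1 - Δ_0) = -18
Natural end conditions: M_0 = M_2 = 0.
Solving: M_0 = 0, M_1 = -9/2, M_2 = 0.
On [2, 3], with S_0(x) = a_0 + b_0·(x - 2) + c_0·(x - 2)² + d_0·(x - 2)³: c_0 = M_0/2 = 0, d_0 = (M_1 - M_0)/(6h_0) = -3/4, b_0 = Δ_0 - h_0(2M_0 + M_1)/6 = -1/4.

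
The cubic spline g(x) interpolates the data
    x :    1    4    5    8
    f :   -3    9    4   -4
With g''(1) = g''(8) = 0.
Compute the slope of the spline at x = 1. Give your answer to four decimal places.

7.5397

Put σ_i = g'' at the i-th knot. Here h = (3, 1, 3) and Δ = (4, -5, -8/3), so the interior equations h_(i-1)·σ_(i-1) + 2(h_(i-1)+h_i)·σ_i + h_i·σ_(i+1) = 6(Δ_i − Δ_(i-1)) read
  3·σ_0 + 8·σ_1 + 1·σ_2 = 6(Δ_1 - Δ_0) = -54
  1·σ_1 + 8·σ_2 + 3·σ_3 = 6(Δ_2 - Δ_1) = 14
Natural end conditions: σ_0 = σ_3 = 0.
Forward elimination and back-substitution give σ_0 = 0, σ_1 = -446/63, σ_2 = 166/63, σ_3 = 0.
On [1, 4], g'(x) = b_0 + 2c_0·(x - 1) + 3d_0·(x - 1)² with b_0 = Δ_0 - h_0(2σ_0 + σ_1)/6 = 475/63, c_0 = σ_0/2 = 0, d_0 = (σ_1 - σ_0)/(6h_0) = -223/567. So g'(1) = 475/63.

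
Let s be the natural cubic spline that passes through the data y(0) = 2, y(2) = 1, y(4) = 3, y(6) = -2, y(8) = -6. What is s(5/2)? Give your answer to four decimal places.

With m_i denoting the second derivative at x_i, h_i = 2, 2, 2, 2, and Δ_i = (y_(i+1) − y_i)/h_i = -1/2, 1, -5/2, -2:
  2·m_0 + 8·m_1 + 2·m_2 = 6(Δ_1 - Δ_0) = 9
  2·m_1 + 8·m_2 + 2·m_3 = 6(Δ_2 - Δ_1) = -21
  2·m_2 + 8·m_3 + 2·m_4 = 6(Δ_3 - Δ_2) = 3
Natural end conditions: m_0 = m_4 = 0.
Hence m_0 = 0, m_1 = 111/56, m_2 = -24/7, m_3 = 69/56, m_4 = 0.
On [2, 4], s(x) = 1 + 23/28·(x - 2) + 111/112·(x - 2)² - 101/224·(x - 2)³.
With (x - 2) = 1/2: s(5/2) = 2871/1792.

1.6021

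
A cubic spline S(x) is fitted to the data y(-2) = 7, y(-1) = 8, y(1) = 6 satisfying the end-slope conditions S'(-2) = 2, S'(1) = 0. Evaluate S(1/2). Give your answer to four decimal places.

6.2969

Put σ_i = S'' at the i-th knot. Here h = (1, 2) and Δ = (1, -1), so the interior equations h_(i-1)·σ_(i-1) + 2(h_(i-1)+h_i)·σ_i + h_i·σ_(i+1) = 6(Δ_i − Δ_(i-1)) read
  1·σ_0 + 6·σ_1 + 2·σ_2 = 6(Δ_1 - Δ_0) = -12
Clamped end conditions give two more equations: 2h_0·σ_0 + h_0·σ_1 = 6(Δ_0 - S'(-2)) = -6 and h_1·σ_1 + 2h_1·σ_2 = 6(S'(1) - Δ_1) = 6.
Solving: σ_0 = -5/3, σ_1 = -8/3, σ_2 = 17/6.
On [-1, 1], S(x) = 8 - 1/6·(x + 1) - 4/3·(x + 1)² + 11/24·(x + 1)³.
With (x + 1) = 3/2: S(1/2) = 403/64.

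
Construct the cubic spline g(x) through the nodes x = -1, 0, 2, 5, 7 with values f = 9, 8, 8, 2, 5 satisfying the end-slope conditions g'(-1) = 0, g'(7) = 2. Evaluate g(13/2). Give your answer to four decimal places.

Let M_i = g''(x_i). Step sizes h_i = 1, 2, 3, 2; slopes of the chords Δ_i = (y_(i+1) - y_i)/h_i = -1, 0, -2, 3/2.
  1·M_0 + 6·M_1 + 2·M_2 = 6(Δ_1 - Δ_0) = 6
  2·M_1 + 10·M_2 + 3·M_3 = 6(Δ_2 - Δ_1) = -12
  3·M_2 + 10·M_3 + 2·M_4 = 6(Δ_3 - Δ_2) = 21
Clamped end conditions give two more equations: 2h_0·M_0 + h_0·M_1 = 6(Δ_0 - g'(-1)) = -6 and h_3·M_3 + 2h_3·M_4 = 6(g'(7) - Δ_3) = 3.
Solving the tridiagonal system: M_0 = -391/91, M_1 = 236/91, M_2 = -479/182, M_3 = 277/91, M_4 = -281/364.
On [5, 7], g(x) = 2 - 99/364·(x - 5) + 277/182·(x - 5)² - 463/1456·(x - 5)³.
With (x - 5) = 3/2: g(13/2) = 45931/11648.

3.9433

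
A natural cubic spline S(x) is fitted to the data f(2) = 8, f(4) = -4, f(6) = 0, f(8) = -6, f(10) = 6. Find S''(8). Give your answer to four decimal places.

8.7321

With M_i denoting the second derivative at x_i, h_i = 2, 2, 2, 2, and Δ_i = (y_(i+1) − y_i)/h_i = -6, 2, -3, 6:
  2·M_0 + 8·M_1 + 2·M_2 = 6(Δ_1 - Δ_0) = 48
  2·M_1 + 8·M_2 + 2·M_3 = 6(Δ_2 - Δ_1) = -30
  2·M_2 + 8·M_3 + 2·M_4 = 6(Δ_3 - Δ_2) = 54
Natural end conditions: M_0 = M_4 = 0.
Solving: M_0 = 0, M_1 = 447/56, M_2 = -111/14, M_3 = 489/56, M_4 = 0.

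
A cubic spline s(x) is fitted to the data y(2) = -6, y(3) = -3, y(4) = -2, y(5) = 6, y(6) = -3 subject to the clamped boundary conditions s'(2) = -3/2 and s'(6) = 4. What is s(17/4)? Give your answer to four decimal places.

Write M_i for s''(x_i). With h_i = 1, 1, 1, 1 and divided differences Δ_i = 3, 1, 8, -9, the continuity of s' gives the tridiagonal system
  1·M_0 + 4·M_1 + 1·M_2 = 6(Δ_1 - Δ_0) = -12
  1·M_1 + 4·M_2 + 1·M_3 = 6(Δ_2 - Δ_1) = 42
  1·M_2 + 4·M_3 + 1·M_4 = 6(Δ_3 - Δ_2) = -102
Clamped end conditions give two more equations: 2h_0·M_0 + h_0·M_1 = 6(Δ_0 - s'(2)) = 27 and h_3·M_3 + 2h_3·M_4 = 6(s'(6) - Δ_3) = 78.
Forward elimination and back-substitution give M_0 = 167/8, M_1 = -59/4, M_2 = 209/8, M_3 = -191/4, M_4 = 503/8.
On [4, 5], s(x) = -2 + 29/4·(x - 4) + 209/16·(x - 4)² - 197/16·(x - 4)³.
With (x - 4) = 1/4: s(17/4) = 447/1024.

0.4365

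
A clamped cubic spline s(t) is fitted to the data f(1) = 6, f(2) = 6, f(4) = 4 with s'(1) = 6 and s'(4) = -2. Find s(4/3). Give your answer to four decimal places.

7.0494

Let M_i = s''(x_i). Step sizes h_i = 1, 2; slopes of the chords Δ_i = (y_(i+1) - y_i)/h_i = 0, -1.
  1·M_0 + 6·M_1 + 2·M_2 = 6(Δ_1 - Δ_0) = -6
Clamped end conditions give two more equations: 2h_0·M_0 + h_0·M_1 = 6(Δ_0 - s'(1)) = -36 and h_1·M_1 + 2h_1·M_2 = 6(s'(4) - Δ_1) = -6.
Solving the tridiagonal system: M_0 = -59/3, M_1 = 10/3, M_2 = -19/6.
On [1, 2], s(t) = 6 + 6·(t - 1) - 59/6·(t - 1)² + 23/6·(t - 1)³.
With (t - 1) = 1/3: s(4/3) = 571/81.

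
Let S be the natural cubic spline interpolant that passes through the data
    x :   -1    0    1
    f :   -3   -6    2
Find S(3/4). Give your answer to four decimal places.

-0.6445

With M_i denoting the second derivative at x_i, h_i = 1, 1, and Δ_i = (y_(i+1) − y_i)/h_i = -3, 8:
  1·M_0 + 4·M_1 + 1·M_2 = 6(Δ_1 - Δ_0) = 66
Natural end conditions: M_0 = M_2 = 0.
Hence M_0 = 0, M_1 = 33/2, M_2 = 0.
On [0, 1], S(x) = -6 + 5/2·x + 33/4·x² - 11/4·x³.
With x = 3/4: S(3/4) = -165/256.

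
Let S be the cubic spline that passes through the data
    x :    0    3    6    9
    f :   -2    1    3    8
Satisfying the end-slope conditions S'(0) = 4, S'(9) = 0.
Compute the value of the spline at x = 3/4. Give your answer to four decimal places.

Write M_i for S''(x_i). With h_i = 3, 3, 3 and divided differences Δ_i = 1, 2/3, 5/3, the continuity of S' gives the tridiagonal system
  3·M_0 + 12·M_1 + 3·M_2 = 6(Δ_1 - Δ_0) = -2
  3·M_1 + 12·M_2 + 3·M_3 = 6(Δ_2 - Δ_1) = 6
Clamped end conditions give two more equations: 2h_0·M_0 + h_0·M_1 = 6(Δ_0 - S'(0)) = -18 and h_2·M_2 + 2h_2·M_3 = 6(S'(9) - Δ_2) = -10.
Solving the tridiagonal system: M_0 = -16/5, M_1 = 2/5, M_2 = 14/15, M_3 = -32/15.
On [0, 3], S(x) = -2 + 4·x - 8/5·x² + 1/5·x³.
With x = 3/4: S(3/4) = 59/320.

0.1844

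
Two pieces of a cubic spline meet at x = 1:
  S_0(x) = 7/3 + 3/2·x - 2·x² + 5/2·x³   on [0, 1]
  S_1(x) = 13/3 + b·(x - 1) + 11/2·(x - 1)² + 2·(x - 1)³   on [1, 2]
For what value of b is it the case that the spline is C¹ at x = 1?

5

S_0'(x) = 3/2 - 4·x + 15/2·x², so S_0'(1) = 5. On the right, S_1'(1) = b, so b = 5.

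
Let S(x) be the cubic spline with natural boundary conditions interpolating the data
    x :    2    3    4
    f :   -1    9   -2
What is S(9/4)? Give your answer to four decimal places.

2.7305

Put M_i = S'' at the i-th knot. Here h = (1, 1) and Δ = (10, -11), so the interior equations h_(i-1)·M_(i-1) + 2(h_(i-1)+h_i)·M_i + h_i·M_(i+1) = 6(Δ_i − Δ_(i-1)) read
  1·M_0 + 4·M_1 + 1·M_2 = 6(Δ_1 - Δ_0) = -126
Natural end conditions: M_0 = M_2 = 0.
Forward elimination and back-substitution give M_0 = 0, M_1 = -63/2, M_2 = 0.
On [2, 3], S(x) = -1 + 61/4·(x - 2) + 0·(x - 2)² - 21/4·(x - 2)³.
With (x - 2) = 1/4: S(9/4) = 699/256.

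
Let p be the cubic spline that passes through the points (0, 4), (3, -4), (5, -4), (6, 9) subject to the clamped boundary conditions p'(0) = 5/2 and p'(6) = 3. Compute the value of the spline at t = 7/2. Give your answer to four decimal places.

-6.9063

Let M_i = p''(x_i). Step sizes h_i = 3, 2, 1; slopes of the chords Δ_i = (y_(i+1) - y_i)/h_i = -8/3, 0, 13.
  3·M_0 + 10·M_1 + 2·M_2 = 6(Δ_1 - Δ_0) = 16
  2·M_1 + 6·M_2 + 1·M_3 = 6(Δ_2 - Δ_1) = 78
Clamped end conditions give two more equations: 2h_0·M_0 + h_0·M_1 = 6(Δ_0 - p'(0)) = -31 and h_2·M_2 + 2h_2·M_3 = 6(p'(6) - Δ_2) = -60.
Solving: M_0 = -14/3, M_1 = -1, M_2 = 20, M_3 = -40.
On [3, 5], p(t) = -4 - 6·(t - 3) - 1/2·(t - 3)² + 7/4·(t - 3)³.
With (t - 3) = 1/2: p(7/2) = -221/32.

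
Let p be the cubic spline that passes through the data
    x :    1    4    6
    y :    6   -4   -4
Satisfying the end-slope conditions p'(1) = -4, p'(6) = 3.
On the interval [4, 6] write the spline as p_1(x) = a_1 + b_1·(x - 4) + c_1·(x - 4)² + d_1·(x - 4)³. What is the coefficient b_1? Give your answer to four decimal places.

-2.1000

Let σ_i = p''(x_i). Step sizes h_i = 3, 2; slopes of the chords Δ_i = (y_(i+1) - y_i)/h_i = -10/3, 0.
  3·σ_0 + 10·σ_1 + 2·σ_2 = 6(Δ_1 - Δ_0) = 20
Clamped end conditions give two more equations: 2h_0·σ_0 + h_0·σ_1 = 6(Δ_0 - p'(1)) = 4 and h_1·σ_1 + 2h_1·σ_2 = 6(p'(6) - Δ_1) = 18.
Forward elimination and back-substitution give σ_0 = 1/15, σ_1 = 6/5, σ_2 = 39/10.
On [4, 6], with p_1(x) = a_1 + b_1·(x - 4) + c_1·(x - 4)² + d_1·(x - 4)³: c_1 = σ_1/2 = 3/5, d_1 = (σ_2 - σ_1)/(6h_1) = 9/40, b_1 = Δ_1 - h_1(2σ_1 + σ_2)/6 = -21/10.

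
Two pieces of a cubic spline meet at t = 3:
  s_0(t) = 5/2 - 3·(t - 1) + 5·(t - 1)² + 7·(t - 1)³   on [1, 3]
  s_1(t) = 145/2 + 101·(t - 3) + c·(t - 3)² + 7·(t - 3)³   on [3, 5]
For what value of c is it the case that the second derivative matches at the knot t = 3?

s_0''(t) = 10 + 42·(t - 1), so s_0''(3) = 94. On the right, s_1''(3) = 2c, so c = 47.

47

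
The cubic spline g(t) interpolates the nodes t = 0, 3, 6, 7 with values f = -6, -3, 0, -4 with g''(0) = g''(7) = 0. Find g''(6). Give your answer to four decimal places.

Let m_i = g''(x_i). Step sizes h_i = 3, 3, 1; slopes of the chords Δ_i = (y_(i+1) - y_i)/h_i = 1, 1, -4.
  3·m_0 + 12·m_1 + 3·m_2 = 6(Δ_1 - Δ_0) = 0
  3·m_1 + 8·m_2 + 1·m_3 = 6(Δ_2 - Δ_1) = -30
Natural end conditions: m_0 = m_3 = 0.
Solving the tridiagonal system: m_0 = 0, m_1 = 30/29, m_2 = -120/29, m_3 = 0.

-4.1379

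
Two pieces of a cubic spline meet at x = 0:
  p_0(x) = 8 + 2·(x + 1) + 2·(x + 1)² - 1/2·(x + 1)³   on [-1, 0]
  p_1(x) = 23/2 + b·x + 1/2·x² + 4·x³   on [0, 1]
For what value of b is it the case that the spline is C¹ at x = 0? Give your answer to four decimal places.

p_0'(x) = 2 + 4·(x + 1) - 3/2·(x + 1)², so p_0'(0) = 9/2. On the right, p_1'(0) = b, so b = 9/2.

4.5000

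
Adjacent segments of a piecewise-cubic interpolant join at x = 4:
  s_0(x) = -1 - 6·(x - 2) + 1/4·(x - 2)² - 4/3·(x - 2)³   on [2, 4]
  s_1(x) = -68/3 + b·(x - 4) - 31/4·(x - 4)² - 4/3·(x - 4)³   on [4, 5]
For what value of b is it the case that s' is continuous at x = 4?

s_0'(x) = -6 + 1/2·(x - 2) - 4·(x - 2)², so s_0'(4) = -21. On the right, s_1'(4) = b, so b = -21.

-21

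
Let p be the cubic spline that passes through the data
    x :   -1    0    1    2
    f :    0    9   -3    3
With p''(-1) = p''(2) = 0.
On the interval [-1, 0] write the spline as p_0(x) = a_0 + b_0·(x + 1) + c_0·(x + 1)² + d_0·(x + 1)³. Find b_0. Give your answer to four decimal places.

Put σ_i = p'' at the i-th knot. Here h = (1, 1, 1) and Δ = (9, -12, 6), so the interior equations h_(i-1)·σ_(i-1) + 2(h_(i-1)+h_i)·σ_i + h_i·σ_(i+1) = 6(Δ_i − Δ_(i-1)) read
  1·σ_0 + 4·σ_1 + 1·σ_2 = 6(Δ_1 - Δ_0) = -126
  1·σ_1 + 4·σ_2 + 1·σ_3 = 6(Δ_2 - Δ_1) = 108
Natural end conditions: σ_0 = σ_3 = 0.
Hence σ_0 = 0, σ_1 = -204/5, σ_2 = 186/5, σ_3 = 0.
On [-1, 0], with p_0(x) = a_0 + b_0·(x + 1) + c_0·(x + 1)² + d_0·(x + 1)³: c_0 = σ_0/2 = 0, d_0 = (σ_1 - σ_0)/(6h_0) = -34/5, b_0 = Δ_0 - h_0(2σ_0 + σ_1)/6 = 79/5.

15.8000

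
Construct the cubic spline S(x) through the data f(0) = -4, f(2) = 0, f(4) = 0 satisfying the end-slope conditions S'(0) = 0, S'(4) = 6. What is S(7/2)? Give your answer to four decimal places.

-1.6875

Put m_i = S'' at the i-th knot. Here h = (2, 2) and Δ = (2, 0), so the interior equations h_(i-1)·m_(i-1) + 2(h_(i-1)+h_i)·m_i + h_i·m_(i+1) = 6(Δ_i − Δ_(i-1)) read
  2·m_0 + 8·m_1 + 2·m_2 = 6(Δ_1 - Δ_0) = -12
Clamped end conditions give two more equations: 2h_0·m_0 + h_0·m_1 = 6(Δ_0 - S'(0)) = 12 and h_1·m_1 + 2h_1·m_2 = 6(S'(4) - Δ_1) = 36.
Hence m_0 = 6, m_1 = -6, m_2 = 12.
On [2, 4], S(x) = 0 + 0·(x - 2) - 3·(x - 2)² + 3/2·(x - 2)³.
With (x - 2) = 3/2: S(7/2) = -27/16.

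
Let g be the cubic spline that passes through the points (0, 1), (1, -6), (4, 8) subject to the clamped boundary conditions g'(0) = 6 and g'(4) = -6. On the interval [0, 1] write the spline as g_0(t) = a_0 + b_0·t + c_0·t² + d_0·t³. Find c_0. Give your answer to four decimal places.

Write m_i for g''(x_i). With h_i = 1, 3 and divided differences Δ_i = -7, 14/3, the continuity of g' gives the tridiagonal system
  1·m_0 + 8·m_1 + 3·m_2 = 6(Δ_1 - Δ_0) = 70
Clamped end conditions give two more equations: 2h_0·m_0 + h_0·m_1 = 6(Δ_0 - g'(0)) = -78 and h_1·m_1 + 2h_1·m_2 = 6(g'(4) - Δ_1) = -64.
Solving the tridiagonal system: m_0 = -203/4, m_1 = 47/2, m_2 = -269/12.
On [0, 1], with g_0(t) = a_0 + b_0·t + c_0·t² + d_0·t³: c_0 = m_0/2 = -203/8, d_0 = (m_1 - m_0)/(6h_0) = 99/8, b_0 = Δ_0 - h_0(2m_0 + m_1)/6 = 6.

-25.3750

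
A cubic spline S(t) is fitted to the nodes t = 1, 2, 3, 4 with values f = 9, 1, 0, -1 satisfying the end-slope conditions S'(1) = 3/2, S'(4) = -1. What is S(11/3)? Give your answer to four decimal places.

Put M_i = S'' at the i-th knot. Here h = (1, 1, 1) and Δ = (-8, -1, -1), so the interior equations h_(i-1)·M_(i-1) + 2(h_(i-1)+h_i)·M_i + h_i·M_(i+1) = 6(Δ_i − Δ_(i-1)) read
  1·M_0 + 4·M_1 + 1·M_2 = 6(Δ_1 - Δ_0) = 42
  1·M_1 + 4·M_2 + 1·M_3 = 6(Δ_2 - Δ_1) = 0
Clamped end conditions give two more equations: 2h_0·M_0 + h_0·M_1 = 6(Δ_0 - S'(1)) = -57 and h_2·M_2 + 2h_2·M_3 = 6(S'(4) - Δ_2) = 0.
Solving: M_0 = -592/15, M_1 = 329/15, M_2 = -94/15, M_3 = 47/15.
On [3, 4], S(t) = 0 + 17/30·(t - 3) - 47/15·(t - 3)² + 47/30·(t - 3)³.
With (t - 3) = 2/3: S(11/3) = -223/405.

-0.5506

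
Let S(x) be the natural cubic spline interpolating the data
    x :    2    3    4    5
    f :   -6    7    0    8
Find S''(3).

Put m_i = S'' at the i-th knot. Here h = (1, 1, 1) and Δ = (13, -7, 8), so the interior equations h_(i-1)·m_(i-1) + 2(h_(i-1)+h_i)·m_i + h_i·m_(i+1) = 6(Δ_i − Δ_(i-1)) read
  1·m_0 + 4·m_1 + 1·m_2 = 6(Δ_1 - Δ_0) = -120
  1·m_1 + 4·m_2 + 1·m_3 = 6(Δ_2 - Δ_1) = 90
Natural end conditions: m_0 = m_3 = 0.
Solving: m_0 = 0, m_1 = -38, m_2 = 32, m_3 = 0.

-38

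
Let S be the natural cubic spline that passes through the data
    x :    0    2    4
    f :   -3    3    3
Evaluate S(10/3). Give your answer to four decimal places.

Let σ_i = S''(x_i). Step sizes h_i = 2, 2; slopes of the chords Δ_i = (y_(i+1) - y_i)/h_i = 3, 0.
  2·σ_0 + 8·σ_1 + 2·σ_2 = 6(Δ_1 - Δ_0) = -18
Natural end conditions: σ_0 = σ_2 = 0.
Forward elimination and back-substitution give σ_0 = 0, σ_1 = -9/4, σ_2 = 0.
On [2, 4], S(x) = 3 + 3/2·(x - 2) - 9/8·(x - 2)² + 3/16·(x - 2)³.
With (x - 2) = 4/3: S(10/3) = 31/9.

3.4444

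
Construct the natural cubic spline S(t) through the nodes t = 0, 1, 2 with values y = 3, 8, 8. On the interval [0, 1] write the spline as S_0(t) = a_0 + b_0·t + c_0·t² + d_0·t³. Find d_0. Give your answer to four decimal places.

Write m_i for S''(x_i). With h_i = 1, 1 and divided differences Δ_i = 5, 0, the continuity of S' gives the tridiagonal system
  1·m_0 + 4·m_1 + 1·m_2 = 6(Δ_1 - Δ_0) = -30
Natural end conditions: m_0 = m_2 = 0.
Solving the tridiagonal system: m_0 = 0, m_1 = -15/2, m_2 = 0.
On [0, 1], with S_0(t) = a_0 + b_0·t + c_0·t² + d_0·t³: c_0 = m_0/2 = 0, d_0 = (m_1 - m_0)/(6h_0) = -5/4, b_0 = Δ_0 - h_0(2m_0 + m_1)/6 = 25/4.

-1.2500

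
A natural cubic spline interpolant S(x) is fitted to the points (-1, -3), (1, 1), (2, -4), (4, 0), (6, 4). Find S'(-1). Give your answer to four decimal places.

Write M_i for S''(x_i). With h_i = 2, 1, 2, 2 and divided differences Δ_i = 2, -5, 2, 2, the continuity of S' gives the tridiagonal system
  2·M_0 + 6·M_1 + 1·M_2 = 6(Δ_1 - Δ_0) = -42
  1·M_1 + 6·M_2 + 2·M_3 = 6(Δ_2 - Δ_1) = 42
  2·M_2 + 8·M_3 + 2·M_4 = 6(Δ_3 - Δ_2) = 0
Natural end conditions: M_0 = M_4 = 0.
Solving: M_0 = 0, M_1 = -273/32, M_2 = 147/16, M_3 = -147/64, M_4 = 0.
On [-1, 1], S'(x) = b_0 + 2c_0·(x + 1) + 3d_0·(x + 1)² with b_0 = Δ_0 - h_0(2M_0 + M_1)/6 = 155/32, c_0 = M_0/2 = 0, d_0 = (M_1 - M_0)/(6h_0) = -91/128. So S'(-1) = 155/32.

4.8438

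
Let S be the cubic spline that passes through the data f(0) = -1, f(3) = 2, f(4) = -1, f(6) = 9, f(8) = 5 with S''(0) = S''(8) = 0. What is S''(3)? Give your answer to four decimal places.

Put m_i = S'' at the i-th knot. Here h = (3, 1, 2, 2) and Δ = (1, -3, 5, -2), so the interior equations h_(i-1)·m_(i-1) + 2(h_(i-1)+h_i)·m_i + h_i·m_(i+1) = 6(Δ_i − Δ_(i-1)) read
  3·m_0 + 8·m_1 + 1·m_2 = 6(Δ_1 - Δ_0) = -24
  1·m_1 + 6·m_2 + 2·m_3 = 6(Δ_2 - Δ_1) = 48
  2·m_2 + 8·m_3 + 2·m_4 = 6(Δ_3 - Δ_2) = -42
Natural end conditions: m_0 = m_4 = 0.
Hence m_0 = 0, m_1 = -381/86, m_2 = 492/43, m_3 = -1395/172, m_4 = 0.

-4.4302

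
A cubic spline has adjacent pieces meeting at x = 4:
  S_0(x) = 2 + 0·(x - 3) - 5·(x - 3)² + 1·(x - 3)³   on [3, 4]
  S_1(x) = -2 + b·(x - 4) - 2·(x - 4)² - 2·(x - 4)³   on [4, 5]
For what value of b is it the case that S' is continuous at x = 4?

-7

S_0'(x) = 0 - 10·(x - 3) + 3·(x - 3)², so S_0'(4) = -7. On the right, S_1'(4) = b, so b = -7.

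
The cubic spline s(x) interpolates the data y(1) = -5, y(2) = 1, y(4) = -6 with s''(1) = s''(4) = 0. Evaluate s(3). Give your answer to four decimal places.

-0.1250

Write σ_i for s''(x_i). With h_i = 1, 2 and divided differences Δ_i = 6, -7/2, the continuity of s' gives the tridiagonal system
  1·σ_0 + 6·σ_1 + 2·σ_2 = 6(Δ_1 - Δ_0) = -57
Natural end conditions: σ_0 = σ_2 = 0.
Solving the tridiagonal system: σ_0 = 0, σ_1 = -19/2, σ_2 = 0.
On [2, 4], s(x) = 1 + 17/6·(x - 2) - 19/4·(x - 2)² + 19/24·(x - 2)³.
With (x - 2) = 1: s(3) = -1/8.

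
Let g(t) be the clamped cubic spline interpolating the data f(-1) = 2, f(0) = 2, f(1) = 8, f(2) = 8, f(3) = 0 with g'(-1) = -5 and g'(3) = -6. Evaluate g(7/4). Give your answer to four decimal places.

Put m_i = g'' at the i-th knot. Here h = (1, 1, 1, 1) and Δ = (0, 6, 0, -8), so the interior equations h_(i-1)·m_(i-1) + 2(h_(i-1)+h_i)·m_i + h_i·m_(i+1) = 6(Δ_i − Δ_(i-1)) read
  1·m_0 + 4·m_1 + 1·m_2 = 6(Δ_1 - Δ_0) = 36
  1·m_1 + 4·m_2 + 1·m_3 = 6(Δ_2 - Δ_1) = -36
  1·m_2 + 4·m_3 + 1·m_4 = 6(Δ_3 - Δ_2) = -48
Clamped end conditions give two more equations: 2h_0·m_0 + h_0·m_1 = 6(Δ_0 - g'(-1)) = 30 and h_3·m_3 + 2h_3·m_4 = 6(g'(3) - Δ_3) = 12.
Forward elimination and back-substitution give m_0 = 305/28, m_1 = 115/14, m_2 = -31/4, m_3 = -185/14, m_4 = 353/28.
On [1, 2], g(t) = 8 + 67/14·(t - 1) - 31/8·(t - 1)² - 51/56·(t - 1)³.
With (t - 1) = 3/4: g(7/4) = 4621/512.

9.0254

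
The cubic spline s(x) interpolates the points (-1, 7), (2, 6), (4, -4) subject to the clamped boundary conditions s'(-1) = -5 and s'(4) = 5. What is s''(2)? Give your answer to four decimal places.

-9.6000

Put m_i = s'' at the i-th knot. Here h = (3, 2) and Δ = (-1/3, -5), so the interior equations h_(i-1)·m_(i-1) + 2(h_(i-1)+h_i)·m_i + h_i·m_(i+1) = 6(Δ_i − Δ_(i-1)) read
  3·m_0 + 10·m_1 + 2·m_2 = 6(Δ_1 - Δ_0) = -28
Clamped end conditions give two more equations: 2h_0·m_0 + h_0·m_1 = 6(Δ_0 - s'(-1)) = 28 and h_1·m_1 + 2h_1·m_2 = 6(s'(4) - Δ_1) = 60.
Solving: m_0 = 142/15, m_1 = -48/5, m_2 = 99/5.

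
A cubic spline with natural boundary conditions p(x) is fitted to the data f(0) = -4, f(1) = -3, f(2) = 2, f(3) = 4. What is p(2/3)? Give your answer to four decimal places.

-3.8025

With σ_i denoting the second derivative at x_i, h_i = 1, 1, 1, and Δ_i = (y_(i+1) − y_i)/h_i = 1, 5, 2:
  1·σ_0 + 4·σ_1 + 1·σ_2 = 6(Δ_1 - Δ_0) = 24
  1·σ_1 + 4·σ_2 + 1·σ_3 = 6(Δ_2 - Δ_1) = -18
Natural end conditions: σ_0 = σ_3 = 0.
Forward elimination and back-substitution give σ_0 = 0, σ_1 = 38/5, σ_2 = -32/5, σ_3 = 0.
On [0, 1], p(x) = -4 - 4/15·x + 0·x² + 19/15·x³.
With x = 2/3: p(2/3) = -308/81.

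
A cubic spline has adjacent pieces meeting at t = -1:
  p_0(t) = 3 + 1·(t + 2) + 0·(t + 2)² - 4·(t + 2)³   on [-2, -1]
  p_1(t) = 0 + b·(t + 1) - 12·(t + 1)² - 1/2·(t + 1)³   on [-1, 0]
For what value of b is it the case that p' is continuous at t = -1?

-11

p_0'(t) = 1 + 0·(t + 2) - 12·(t + 2)², so p_0'(-1) = -11. On the right, p_1'(-1) = b, so b = -11.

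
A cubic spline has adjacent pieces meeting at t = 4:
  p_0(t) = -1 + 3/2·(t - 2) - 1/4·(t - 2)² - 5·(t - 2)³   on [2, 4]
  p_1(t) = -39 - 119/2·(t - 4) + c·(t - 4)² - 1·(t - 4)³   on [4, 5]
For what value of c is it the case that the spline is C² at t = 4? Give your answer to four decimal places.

p_0''(t) = -1/2 - 30·(t - 2), so p_0''(4) = -121/2. On the right, p_1''(4) = 2c, so c = -121/4.

-30.2500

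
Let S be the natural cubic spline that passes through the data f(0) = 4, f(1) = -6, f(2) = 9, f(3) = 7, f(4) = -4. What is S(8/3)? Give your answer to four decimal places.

9.7222

Let m_i = S''(x_i). Step sizes h_i = 1, 1, 1, 1; slopes of the chords Δ_i = (y_(i+1) - y_i)/h_i = -10, 15, -2, -11.
  1·m_0 + 4·m_1 + 1·m_2 = 6(Δ_1 - Δ_0) = 150
  1·m_1 + 4·m_2 + 1·m_3 = 6(Δ_2 - Δ_1) = -102
  1·m_2 + 4·m_3 + 1·m_4 = 6(Δ_3 - Δ_2) = -54
Natural end conditions: m_0 = m_4 = 0.
Forward elimination and back-substitution give m_0 = 0, m_1 = 93/2, m_2 = -36, m_3 = -9/2, m_4 = 0.
On [2, 3], S(x) = 9 + 43/4·(x - 2) - 18·(x - 2)² + 21/4·(x - 2)³.
With (x - 2) = 2/3: S(8/3) = 175/18.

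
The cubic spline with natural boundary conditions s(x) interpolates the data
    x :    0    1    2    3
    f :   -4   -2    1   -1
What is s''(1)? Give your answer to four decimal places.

3.6000

Write m_i for s''(x_i). With h_i = 1, 1, 1 and divided differences Δ_i = 2, 3, -2, the continuity of s' gives the tridiagonal system
  1·m_0 + 4·m_1 + 1·m_2 = 6(Δ_1 - Δ_0) = 6
  1·m_1 + 4·m_2 + 1·m_3 = 6(Δ_2 - Δ_1) = -30
Natural end conditions: m_0 = m_3 = 0.
Forward elimination and back-substitution give m_0 = 0, m_1 = 18/5, m_2 = -42/5, m_3 = 0.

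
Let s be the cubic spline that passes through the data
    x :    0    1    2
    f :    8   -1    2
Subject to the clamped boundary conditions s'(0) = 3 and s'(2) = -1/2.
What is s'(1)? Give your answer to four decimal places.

Let M_i = s''(x_i). Step sizes h_i = 1, 1; slopes of the chords Δ_i = (y_(i+1) - y_i)/h_i = -9, 3.
  1·M_0 + 4·M_1 + 1·M_2 = 6(Δ_1 - Δ_0) = 72
Clamped end conditions give two more equations: 2h_0·M_0 + h_0·M_1 = 6(Δ_0 - s'(0)) = -72 and h_1·M_1 + 2h_1·M_2 = 6(s'(2) - Δ_1) = -21.
Solving the tridiagonal system: M_0 = -223/4, M_1 = 79/2, M_2 = -121/4.
On [1, 2], s'(x) = b_1 + 2c_1·(x - 1) + 3d_1·(x - 1)² with b_1 = Δ_1 - h_1(2M_1 + M_2)/6 = -41/8, c_1 = M_1/2 = 79/4, d_1 = (M_2 - M_1)/(6h_1) = -93/8. So s'(1) = -41/8.

-5.1250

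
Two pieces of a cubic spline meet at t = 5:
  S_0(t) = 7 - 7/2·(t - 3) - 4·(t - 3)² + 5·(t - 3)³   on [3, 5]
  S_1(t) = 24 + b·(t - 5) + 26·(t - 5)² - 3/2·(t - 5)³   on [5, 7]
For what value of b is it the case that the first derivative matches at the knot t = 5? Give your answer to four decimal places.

S_0'(t) = -7/2 - 8·(t - 3) + 15·(t - 3)², so S_0'(5) = 81/2. On the right, S_1'(5) = b, so b = 81/2.

40.5000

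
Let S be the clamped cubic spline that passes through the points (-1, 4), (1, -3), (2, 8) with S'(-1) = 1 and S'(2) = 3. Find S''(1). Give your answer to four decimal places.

27.6667

Let σ_i = S''(x_i). Step sizes h_i = 2, 1; slopes of the chords Δ_i = (y_(i+1) - y_i)/h_i = -7/2, 11.
  2·σ_0 + 6·σ_1 + 1·σ_2 = 6(Δ_1 - Δ_0) = 87
Clamped end conditions give two more equations: 2h_0·σ_0 + h_0·σ_1 = 6(Δ_0 - S'(-1)) = -27 and h_1·σ_1 + 2h_1·σ_2 = 6(S'(2) - Δ_1) = -48.
Solving: σ_0 = -247/12, σ_1 = 83/3, σ_2 = -227/6.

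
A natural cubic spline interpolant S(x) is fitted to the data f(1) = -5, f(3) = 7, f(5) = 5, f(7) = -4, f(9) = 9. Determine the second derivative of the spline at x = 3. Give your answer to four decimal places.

-4.2857

Put M_i = S'' at the i-th knot. Here h = (2, 2, 2, 2) and Δ = (6, -1, -9/2, 13/2), so the interior equations h_(i-1)·M_(i-1) + 2(h_(i-1)+h_i)·M_i + h_i·M_(i+1) = 6(Δ_i − Δ_(i-1)) read
  2·M_0 + 8·M_1 + 2·M_2 = 6(Δ_1 - Δ_0) = -42
  2·M_1 + 8·M_2 + 2·M_3 = 6(Δ_2 - Δ_1) = -21
  2·M_2 + 8·M_3 + 2·M_4 = 6(Δ_3 - Δ_2) = 66
Natural end conditions: M_0 = M_4 = 0.
Forward elimination and back-substitution give M_0 = 0, M_1 = -30/7, M_2 = -27/7, M_3 = 129/14, M_4 = 0.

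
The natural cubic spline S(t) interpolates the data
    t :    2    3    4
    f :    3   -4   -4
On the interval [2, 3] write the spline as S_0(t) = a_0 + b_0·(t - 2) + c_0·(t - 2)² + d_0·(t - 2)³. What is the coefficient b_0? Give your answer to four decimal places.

-8.7500

Write M_i for S''(x_i). With h_i = 1, 1 and divided differences Δ_i = -7, 0, the continuity of S' gives the tridiagonal system
  1·M_0 + 4·M_1 + 1·M_2 = 6(Δ_1 - Δ_0) = 42
Natural end conditions: M_0 = M_2 = 0.
Hence M_0 = 0, M_1 = 21/2, M_2 = 0.
On [2, 3], with S_0(t) = a_0 + b_0·(t - 2) + c_0·(t - 2)² + d_0·(t - 2)³: c_0 = M_0/2 = 0, d_0 = (M_1 - M_0)/(6h_0) = 7/4, b_0 = Δ_0 - h_0(2M_0 + M_1)/6 = -35/4.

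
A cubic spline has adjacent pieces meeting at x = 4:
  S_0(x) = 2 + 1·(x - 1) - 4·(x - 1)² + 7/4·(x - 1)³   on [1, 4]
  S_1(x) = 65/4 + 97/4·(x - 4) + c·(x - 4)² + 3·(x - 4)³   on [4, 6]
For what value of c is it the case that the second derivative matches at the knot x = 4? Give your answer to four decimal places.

11.7500

S_0''(x) = -8 + 21/2·(x - 1), so S_0''(4) = 47/2. On the right, S_1''(4) = 2c, so c = 47/4.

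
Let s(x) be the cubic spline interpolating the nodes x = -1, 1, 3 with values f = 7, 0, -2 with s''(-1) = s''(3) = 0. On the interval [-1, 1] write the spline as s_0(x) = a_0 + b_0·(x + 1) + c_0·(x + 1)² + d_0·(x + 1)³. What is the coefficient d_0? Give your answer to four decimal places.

Write σ_i for s''(x_i). With h_i = 2, 2 and divided differences Δ_i = -7/2, -1, the continuity of s' gives the tridiagonal system
  2·σ_0 + 8·σ_1 + 2·σ_2 = 6(Δ_1 - Δ_0) = 15
Natural end conditions: σ_0 = σ_2 = 0.
Hence σ_0 = 0, σ_1 = 15/8, σ_2 = 0.
On [-1, 1], with s_0(x) = a_0 + b_0·(x + 1) + c_0·(x + 1)² + d_0·(x + 1)³: c_0 = σ_0/2 = 0, d_0 = (σ_1 - σ_0)/(6h_0) = 5/32, b_0 = Δ_0 - h_0(2σ_0 + σ_1)/6 = -33/8.

0.1563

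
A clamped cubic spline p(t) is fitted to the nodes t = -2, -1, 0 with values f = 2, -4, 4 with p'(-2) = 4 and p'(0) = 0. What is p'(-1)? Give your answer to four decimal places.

0.5000

Let M_i = p''(x_i). Step sizes h_i = 1, 1; slopes of the chords Δ_i = (y_(i+1) - y_i)/h_i = -6, 8.
  1·M_0 + 4·M_1 + 1·M_2 = 6(Δ_1 - Δ_0) = 84
Clamped end conditions give two more equations: 2h_0·M_0 + h_0·M_1 = 6(Δ_0 - p'(-2)) = -60 and h_1·M_1 + 2h_1·M_2 = 6(p'(0) - Δ_1) = -48.
Solving: M_0 = -53, M_1 = 46, M_2 = -47.
On [-1, 0], p'(t) = b_1 + 2c_1·(t + 1) + 3d_1·(t + 1)² with b_1 = Δ_1 - h_1(2M_1 + M_2)/6 = 1/2, c_1 = M_1/2 = 23, d_1 = (M_2 - M_1)/(6h_1) = -31/2. So p'(-1) = 1/2.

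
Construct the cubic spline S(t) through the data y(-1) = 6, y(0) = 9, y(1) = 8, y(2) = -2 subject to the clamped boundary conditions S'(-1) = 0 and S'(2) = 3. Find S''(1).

-26

Write m_i for S''(x_i). With h_i = 1, 1, 1 and divided differences Δ_i = 3, -1, -10, the continuity of S' gives the tridiagonal system
  1·m_0 + 4·m_1 + 1·m_2 = 6(Δ_1 - Δ_0) = -24
  1·m_1 + 4·m_2 + 1·m_3 = 6(Δ_2 - Δ_1) = -54
Clamped end conditions give two more equations: 2h_0·m_0 + h_0·m_1 = 6(Δ_0 - S'(-1)) = 18 and h_2·m_2 + 2h_2·m_3 = 6(S'(2) - Δ_2) = 78.
Hence m_0 = 10, m_1 = -2, m_2 = -26, m_3 = 52.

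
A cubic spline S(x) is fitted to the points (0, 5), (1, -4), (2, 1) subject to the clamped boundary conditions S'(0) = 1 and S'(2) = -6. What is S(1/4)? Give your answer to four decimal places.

3.8164

Put m_i = S'' at the i-th knot. Here h = (1, 1) and Δ = (-9, 5), so the interior equations h_(i-1)·m_(i-1) + 2(h_(i-1)+h_i)·m_i + h_i·m_(i+1) = 6(Δ_i − Δ_(i-1)) read
  1·m_0 + 4·m_1 + 1·m_2 = 6(Δ_1 - Δ_0) = 84
Clamped end conditions give two more equations: 2h_0·m_0 + h_0·m_1 = 6(Δ_0 - S'(0)) = -60 and h_1·m_1 + 2h_1·m_2 = 6(S'(2) - Δ_1) = -66.
Solving: m_0 = -109/2, m_1 = 49, m_2 = -115/2.
On [0, 1], S(x) = 5 + 1·x - 109/4·x² + 69/4·x³.
With x = 1/4: S(1/4) = 977/256.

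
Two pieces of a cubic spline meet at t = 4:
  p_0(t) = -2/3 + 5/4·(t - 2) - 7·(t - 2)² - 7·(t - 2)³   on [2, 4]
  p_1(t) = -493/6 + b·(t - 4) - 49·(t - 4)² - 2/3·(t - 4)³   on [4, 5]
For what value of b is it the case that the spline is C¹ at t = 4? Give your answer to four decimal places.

p_0'(t) = 5/4 - 14·(t - 2) - 21·(t - 2)², so p_0'(4) = -443/4. On the right, p_1'(4) = b, so b = -443/4.

-110.7500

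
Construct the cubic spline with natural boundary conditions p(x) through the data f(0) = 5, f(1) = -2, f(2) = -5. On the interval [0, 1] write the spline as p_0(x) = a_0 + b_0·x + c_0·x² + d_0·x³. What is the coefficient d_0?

1

Let M_i = p''(x_i). Step sizes h_i = 1, 1; slopes of the chords Δ_i = (y_(i+1) - y_i)/h_i = -7, -3.
  1·M_0 + 4·M_1 + 1·M_2 = 6(Δ_1 - Δ_0) = 24
Natural end conditions: M_0 = M_2 = 0.
Solving: M_0 = 0, M_1 = 6, M_2 = 0.
On [0, 1], with p_0(x) = a_0 + b_0·x + c_0·x² + d_0·x³: c_0 = M_0/2 = 0, d_0 = (M_1 - M_0)/(6h_0) = 1, b_0 = Δ_0 - h_0(2M_0 + M_1)/6 = -8.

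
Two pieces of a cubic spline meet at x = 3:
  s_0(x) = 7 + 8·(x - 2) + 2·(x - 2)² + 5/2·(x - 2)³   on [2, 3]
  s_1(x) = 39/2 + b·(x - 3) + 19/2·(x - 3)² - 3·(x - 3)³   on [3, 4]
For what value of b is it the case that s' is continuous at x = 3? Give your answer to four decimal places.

19.5000

s_0'(x) = 8 + 4·(x - 2) + 15/2·(x - 2)², so s_0'(3) = 39/2. On the right, s_1'(3) = b, so b = 39/2.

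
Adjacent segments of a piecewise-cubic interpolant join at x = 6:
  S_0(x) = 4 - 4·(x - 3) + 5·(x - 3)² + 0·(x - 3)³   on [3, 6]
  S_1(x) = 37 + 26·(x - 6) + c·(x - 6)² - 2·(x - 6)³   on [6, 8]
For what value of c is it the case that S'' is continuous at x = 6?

S_0''(x) = 10 + 0·(x - 3), so S_0''(6) = 10. On the right, S_1''(6) = 2c, so c = 5.

5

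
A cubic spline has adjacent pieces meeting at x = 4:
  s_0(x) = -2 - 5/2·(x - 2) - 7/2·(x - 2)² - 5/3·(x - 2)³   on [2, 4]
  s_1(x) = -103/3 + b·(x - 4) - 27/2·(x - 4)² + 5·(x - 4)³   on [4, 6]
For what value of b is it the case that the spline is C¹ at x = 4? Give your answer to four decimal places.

-36.5000

s_0'(x) = -5/2 - 7·(x - 2) - 5·(x - 2)², so s_0'(4) = -73/2. On the right, s_1'(4) = b, so b = -73/2.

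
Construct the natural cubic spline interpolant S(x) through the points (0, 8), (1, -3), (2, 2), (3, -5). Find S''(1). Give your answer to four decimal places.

Let m_i = S''(x_i). Step sizes h_i = 1, 1, 1; slopes of the chords Δ_i = (y_(i+1) - y_i)/h_i = -11, 5, -7.
  1·m_0 + 4·m_1 + 1·m_2 = 6(Δ_1 - Δ_0) = 96
  1·m_1 + 4·m_2 + 1·m_3 = 6(Δ_2 - Δ_1) = -72
Natural end conditions: m_0 = m_3 = 0.
Hence m_0 = 0, m_1 = 152/5, m_2 = -128/5, m_3 = 0.

30.4000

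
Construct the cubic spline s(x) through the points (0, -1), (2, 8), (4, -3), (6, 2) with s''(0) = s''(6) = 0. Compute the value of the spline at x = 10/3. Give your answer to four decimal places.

With M_i denoting the second derivative at x_i, h_i = 2, 2, 2, and Δ_i = (y_(i+1) − y_i)/h_i = 9/2, -11/2, 5/2:
  2·M_0 + 8·M_1 + 2·M_2 = 6(Δ_1 - Δ_0) = -60
  2·M_1 + 8·M_2 + 2·M_3 = 6(Δ_2 - Δ_1) = 48
Natural end conditions: M_0 = M_3 = 0.
Forward elimination and back-substitution give M_0 = 0, M_1 = -48/5, M_2 = 42/5, M_3 = 0.
On [2, 4], s(x) = 8 - 19/10·(x - 2) - 24/5·(x - 2)² + 3/2·(x - 2)³.
With (x - 2) = 4/3: s(10/3) = 22/45.

0.4889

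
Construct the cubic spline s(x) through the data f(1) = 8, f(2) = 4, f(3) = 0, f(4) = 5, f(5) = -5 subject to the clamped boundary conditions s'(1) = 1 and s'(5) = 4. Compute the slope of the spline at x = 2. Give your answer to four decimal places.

-7.2500

Write m_i for s''(x_i). With h_i = 1, 1, 1, 1 and divided differences Δ_i = -4, -4, 5, -10, the continuity of s' gives the tridiagonal system
  1·m_0 + 4·m_1 + 1·m_2 = 6(Δ_1 - Δ_0) = 0
  1·m_1 + 4·m_2 + 1·m_3 = 6(Δ_2 - Δ_1) = 54
  1·m_2 + 4·m_3 + 1·m_4 = 6(Δ_3 - Δ_2) = -90
Clamped end conditions give two more equations: 2h_0·m_0 + h_0·m_1 = 6(Δ_0 - s'(1)) = -30 and h_3·m_3 + 2h_3·m_4 = 6(s'(5) - Δ_3) = 84.
Solving the tridiagonal system: m_0 = -27/2, m_1 = -3, m_2 = 51/2, m_3 = -45, m_4 = 129/2.
On [2, 3], s'(x) = b_1 + 2c_1·(x - 2) + 3d_1·(x - 2)² with b_1 = Δ_1 - h_1(2m_1 + m_2)/6 = -29/4, c_1 = m_1/2 = -3/2, d_1 = (m_2 - m_1)/(6h_1) = 19/4. So s'(2) = -29/4.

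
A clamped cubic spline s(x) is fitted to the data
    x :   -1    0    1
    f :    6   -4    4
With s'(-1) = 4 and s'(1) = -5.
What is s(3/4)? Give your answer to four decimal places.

Let m_i = s''(x_i). Step sizes h_i = 1, 1; slopes of the chords Δ_i = (y_(i+1) - y_i)/h_i = -10, 8.
  1·m_0 + 4·m_1 + 1·m_2 = 6(Δ_1 - Δ_0) = 108
Clamped end conditions give two more equations: 2h_0·m_0 + h_0·m_1 = 6(Δ_0 - s'(-1)) = -84 and h_1·m_1 + 2h_1·m_2 = 6(s'(1) - Δ_1) = -78.
Solving the tridiagonal system: m_0 = -147/2, m_1 = 63, m_2 = -141/2.
On [0, 1], s(x) = -4 - 5/4·x + 63/2·x² - 89/4·x³.
With x = 3/4: s(3/4) = 869/256.

3.3945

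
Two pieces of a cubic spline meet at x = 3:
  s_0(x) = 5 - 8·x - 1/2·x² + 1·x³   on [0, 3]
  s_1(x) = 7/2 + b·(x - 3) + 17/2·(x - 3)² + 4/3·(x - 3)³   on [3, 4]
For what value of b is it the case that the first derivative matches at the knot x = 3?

s_0'(x) = -8 - 1·x + 3·x², so s_0'(3) = 16. On the right, s_1'(3) = b, so b = 16.

16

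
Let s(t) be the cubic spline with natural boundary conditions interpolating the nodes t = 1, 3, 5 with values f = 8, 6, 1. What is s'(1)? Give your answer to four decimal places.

Put σ_i = s'' at the i-th knot. Here h = (2, 2) and Δ = (-1, -5/2), so the interior equations h_(i-1)·σ_(i-1) + 2(h_(i-1)+h_i)·σ_i + h_i·σ_(i+1) = 6(Δ_i − Δ_(i-1)) read
  2·σ_0 + 8·σ_1 + 2·σ_2 = 6(Δ_1 - Δ_0) = -9
Natural end conditions: σ_0 = σ_2 = 0.
Forward elimination and back-substitution give σ_0 = 0, σ_1 = -9/8, σ_2 = 0.
On [1, 3], s'(t) = b_0 + 2c_0·(t - 1) + 3d_0·(t - 1)² with b_0 = Δ_0 - h_0(2σ_0 + σ_1)/6 = -5/8, c_0 = σ_0/2 = 0, d_0 = (σ_1 - σ_0)/(6h_0) = -3/32. So s'(1) = -5/8.

-0.6250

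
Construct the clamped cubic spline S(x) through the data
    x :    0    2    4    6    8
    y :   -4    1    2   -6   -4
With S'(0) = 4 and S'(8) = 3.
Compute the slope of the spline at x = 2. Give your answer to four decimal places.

Write M_i for S''(x_i). With h_i = 2, 2, 2, 2 and divided differences Δ_i = 5/2, 1/2, -4, 1, the continuity of S' gives the tridiagonal system
  2·M_0 + 8·M_1 + 2·M_2 = 6(Δ_1 - Δ_0) = -12
  2·M_1 + 8·M_2 + 2·M_3 = 6(Δ_2 - Δ_1) = -27
  2·M_2 + 8·M_3 + 2·M_4 = 6(Δ_3 - Δ_2) = 30
Clamped end conditions give two more equations: 2h_0·M_0 + h_0·M_1 = 6(Δ_0 - S'(0)) = -9 and h_3·M_3 + 2h_3·M_4 = 6(S'(8) - Δ_3) = 12.
Solving the tridiagonal system: M_0 = -19/8, M_1 = 1/4, M_2 = -37/8, M_3 = 19/4, M_4 = 5/8.
On [2, 4], S'(x) = b_1 + 2c_1·(x - 2) + 3d_1·(x - 2)² with b_1 = Δ_1 - h_1(2M_1 + M_2)/6 = 15/8, c_1 = M_1/2 = 1/8, d_1 = (M_2 - M_1)/(6h_1) = -13/32. So S'(2) = 15/8.

1.8750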